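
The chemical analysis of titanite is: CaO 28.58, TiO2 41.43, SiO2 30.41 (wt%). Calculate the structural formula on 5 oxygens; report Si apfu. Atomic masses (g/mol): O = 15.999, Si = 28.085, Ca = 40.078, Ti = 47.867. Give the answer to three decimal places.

28.58 wt% CaO ÷ 56.077 g/mol = 0.50966 mol, giving 0.50966 Ca and 0.50966 O.
41.43 wt% TiO2 ÷ 79.865 g/mol = 0.51875 mol, giving 0.51875 Ti and 1.03750 O.
30.41 wt% SiO2 ÷ 60.083 g/mol = 0.50613 mol, giving 0.50613 Si and 1.01226 O.
Oxygen sums to 2.55942; scaling by 5/2.55942 = 1.95357 puts the formula on 5 O.
Si: 0.50613 × 1.95357 = 0.989 atoms per formula unit.

0.989 Si apfu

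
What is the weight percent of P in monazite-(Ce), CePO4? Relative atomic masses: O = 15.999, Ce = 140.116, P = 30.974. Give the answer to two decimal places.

13.18 wt%

M(CePO4) = 235.086 g/mol.
P contributes 1 × 30.974 = 30.974 g per mole.
30.974/235.086 = 0.1318 → 13.18%.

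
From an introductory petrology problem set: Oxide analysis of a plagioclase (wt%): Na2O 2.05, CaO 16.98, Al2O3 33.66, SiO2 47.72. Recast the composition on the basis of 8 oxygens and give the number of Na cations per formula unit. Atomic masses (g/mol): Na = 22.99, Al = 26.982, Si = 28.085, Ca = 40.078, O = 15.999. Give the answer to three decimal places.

Na2O: 2.05/61.979 = 0.03308 mol → 0.06616 mol Na, 0.03308 mol O.
CaO: 16.98/56.077 = 0.30280 mol → 0.30280 mol Ca, 0.30280 mol O.
Al2O3: 33.66/101.961 = 0.33013 mol → 0.66026 mol Al, 0.99039 mol O.
SiO2: 47.72/60.083 = 0.79423 mol → 0.79423 mol Si, 1.58846 mol O.
Total oxygen = 2.91473 mol. Normalization factor = 8/2.91473 = 2.74468.
Na per 8 O = 0.06616 × 2.74468 = 0.182.

0.182 Na apfu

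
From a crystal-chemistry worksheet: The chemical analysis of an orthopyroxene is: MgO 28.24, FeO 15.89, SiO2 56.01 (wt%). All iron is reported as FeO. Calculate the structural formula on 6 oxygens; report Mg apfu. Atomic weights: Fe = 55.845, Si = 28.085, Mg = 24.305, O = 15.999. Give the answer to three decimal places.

1.509 Mg apfu

28.24 wt% MgO ÷ 40.304 g/mol = 0.70067 mol, giving 0.70067 Mg and 0.70067 O.
15.89 wt% FeO ÷ 71.844 g/mol = 0.22117 mol, giving 0.22117 Fe and 0.22117 O.
56.01 wt% SiO2 ÷ 60.083 g/mol = 0.93221 mol, giving 0.93221 Si and 1.86442 O.
Oxygen sums to 2.78626; scaling by 6/2.78626 = 2.15342 puts the formula on 6 O.
Mg: 0.70067 × 2.15342 = 1.509 atoms per formula unit.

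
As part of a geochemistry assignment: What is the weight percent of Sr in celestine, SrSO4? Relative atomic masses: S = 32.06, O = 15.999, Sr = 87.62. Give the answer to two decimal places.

47.70 wt%

M(SrSO4) = 183.676 g/mol.
Sr contributes 1 × 87.62 = 87.620 g per mole.
87.620/183.676 = 0.4770 → 47.70%.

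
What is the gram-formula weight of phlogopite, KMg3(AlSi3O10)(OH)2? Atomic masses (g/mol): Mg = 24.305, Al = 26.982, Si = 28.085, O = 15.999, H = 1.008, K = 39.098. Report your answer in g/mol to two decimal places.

M = 1(39.098) + 3(24.305) + 1(26.982) + 3(28.085) + 12(15.999) + 2(1.008)

417.25 g/mol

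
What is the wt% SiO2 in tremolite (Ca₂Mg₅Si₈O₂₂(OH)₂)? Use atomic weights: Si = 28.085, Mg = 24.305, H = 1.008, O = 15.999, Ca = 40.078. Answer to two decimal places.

Molar mass of Ca₂Mg₅Si₈O₂₂(OH)₂ = 2×40.078 + 5×24.305 + 8×28.085 + 24×15.999 + 2×1.008 = 812.353 g/mol.
Each formula unit contains 8 Si, equivalent to 8/1 = 8.0000 mol SiO2.
M(SiO2) = 1×28.085 + 2×15.999 = 60.083 g/mol.
Mass of SiO2 per formula unit = 8.0000 × 60.083 = 480.664 g.
SiO2 wt% = 480.664 / 812.353 × 100 = 59.17%.

59.17 wt%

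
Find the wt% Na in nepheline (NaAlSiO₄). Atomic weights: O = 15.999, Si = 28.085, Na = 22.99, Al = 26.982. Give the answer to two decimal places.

16.18 wt%

M(NaAlSiO₄) = 142.053 g/mol.
Na contributes 1 × 22.99 = 22.990 g per mole.
22.990/142.053 = 0.1618 → 16.18%.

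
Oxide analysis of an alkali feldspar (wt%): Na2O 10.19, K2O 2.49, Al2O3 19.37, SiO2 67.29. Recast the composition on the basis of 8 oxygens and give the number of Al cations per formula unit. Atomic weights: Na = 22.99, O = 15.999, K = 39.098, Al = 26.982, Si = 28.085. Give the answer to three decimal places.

1.013 Al apfu

Na2O: 10.19/61.979 = 0.16441 mol → 0.32882 mol Na, 0.16441 mol O.
K2O: 2.49/94.195 = 0.02643 mol → 0.05286 mol K, 0.02643 mol O.
Al2O3: 19.37/101.961 = 0.18997 mol → 0.37994 mol Al, 0.56991 mol O.
SiO2: 67.29/60.083 = 1.11995 mol → 1.11995 mol Si, 2.23990 mol O.
Total oxygen = 3.00065 mol. Normalization factor = 8/3.00065 = 2.66609.
Al per 8 O = 0.37994 × 2.66609 = 1.013.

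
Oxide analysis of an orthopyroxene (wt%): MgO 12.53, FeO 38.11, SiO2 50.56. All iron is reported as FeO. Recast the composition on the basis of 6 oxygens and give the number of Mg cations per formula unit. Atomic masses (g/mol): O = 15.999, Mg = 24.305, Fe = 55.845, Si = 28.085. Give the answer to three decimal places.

MgO (M=40.304): mol = 0.31089; Mg = 0.31089, O = 0.31089.
FeO (M=71.844): mol = 0.53045; Fe = 0.53045, O = 0.53045.
SiO2 (M=60.083): mol = 0.84150; Si = 0.84150, O = 1.68300.
ΣO = 2.52434; factor = 6/ΣO = 2.37686.
Mg apfu = 0.31089 × 2.37686 = 0.739.

0.739 Mg apfu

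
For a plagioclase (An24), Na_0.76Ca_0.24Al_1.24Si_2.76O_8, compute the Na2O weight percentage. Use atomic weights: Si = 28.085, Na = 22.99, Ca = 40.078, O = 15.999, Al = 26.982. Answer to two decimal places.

M(Na_0.76Ca_0.24Al_1.24Si_2.76O_8) = 266.055 g/mol; M(Na2O) = 61.979 g/mol.
Moles Na2O per formula unit = 0.76 Na ÷ 2 = 0.3800.
Na2O fraction = (0.3800 × 61.979) / 266.055 = 23.552/266.055 = 0.0885.

8.85 wt%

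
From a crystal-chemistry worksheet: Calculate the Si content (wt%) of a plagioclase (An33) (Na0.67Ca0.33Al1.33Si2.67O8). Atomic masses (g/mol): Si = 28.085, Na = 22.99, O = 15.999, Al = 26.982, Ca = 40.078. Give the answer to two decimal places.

28.03 wt%

Formula mass = 0.67*22.99 + 0.33*40.078 + 1.33*26.982 + 2.67*28.085 + 8*15.999 = 267.494 g/mol, of which 74.987 g is Si.
So Si makes up 74.987/267.494 = 0.2803 of the mass, i.e. 28.03%.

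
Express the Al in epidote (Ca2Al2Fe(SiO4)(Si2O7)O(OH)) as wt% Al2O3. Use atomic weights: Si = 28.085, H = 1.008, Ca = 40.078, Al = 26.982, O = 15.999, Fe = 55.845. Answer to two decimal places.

21.10 wt%

Molar mass of Ca2Al2Fe(SiO4)(Si2O7)O(OH) = 2×40.078 + 2×26.982 + 1×55.845 + 3×28.085 + 13×15.999 + 1×1.008 = 483.215 g/mol.
Each formula unit contains 2 Al, equivalent to 2/2 = 1.0000 mol Al2O3.
M(Al2O3) = 2×26.982 + 3×15.999 = 101.961 g/mol.
Mass of Al2O3 per formula unit = 1.0000 × 101.961 = 101.961 g.
Al2O3 wt% = 101.961 / 483.215 × 100 = 21.10%.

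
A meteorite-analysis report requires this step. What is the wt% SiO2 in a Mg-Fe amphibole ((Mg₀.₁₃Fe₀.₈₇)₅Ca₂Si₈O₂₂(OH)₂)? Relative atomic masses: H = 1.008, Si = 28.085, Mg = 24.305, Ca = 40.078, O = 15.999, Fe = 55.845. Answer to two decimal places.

50.62 wt%

Molar mass of (Mg₀.₁₃Fe₀.₈₇)₅Ca₂Si₈O₂₂(OH)₂ = 0.65×24.305 + 4.35×55.845 + 2×40.078 + 8×28.085 + 24×15.999 + 2×1.008 = 949.552 g/mol.
Each formula unit contains 8 Si, equivalent to 8/1 = 8.0000 mol SiO2.
M(SiO2) = 1×28.085 + 2×15.999 = 60.083 g/mol.
Mass of SiO2 per formula unit = 8.0000 × 60.083 = 480.664 g.
SiO2 wt% = 480.664 / 949.552 × 100 = 50.62%.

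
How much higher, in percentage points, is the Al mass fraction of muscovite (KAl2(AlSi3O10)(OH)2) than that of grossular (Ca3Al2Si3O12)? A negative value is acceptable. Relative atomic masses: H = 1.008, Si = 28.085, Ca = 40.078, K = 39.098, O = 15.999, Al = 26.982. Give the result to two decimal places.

8.34 percentage points

First mineral: 80.946 g Al in 398.303 g formula = 20.32 wt% Al.
Second mineral: 53.964 g Al in 450.441 g formula = 11.98 wt% Al.
20.32% − 11.98% gives a difference of 8.34 percentage points.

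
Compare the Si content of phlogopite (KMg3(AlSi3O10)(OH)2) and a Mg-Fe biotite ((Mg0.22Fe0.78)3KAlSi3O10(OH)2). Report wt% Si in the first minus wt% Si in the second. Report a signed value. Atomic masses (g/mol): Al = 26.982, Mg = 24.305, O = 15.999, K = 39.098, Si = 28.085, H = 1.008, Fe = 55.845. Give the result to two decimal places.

Si in KMg3(AlSi3O10)(OH)2: molar mass 417.254 g/mol; 3×28.085 = 84.255 g → 20.19 wt%.
Si in (Mg0.22Fe0.78)3KAlSi3O10(OH)2: molar mass 491.058 g/mol; 3×28.085 = 84.255 g → 17.16 wt%.
Difference = 20.19 − 17.16 = 3.03 percentage points.

3.03 percentage points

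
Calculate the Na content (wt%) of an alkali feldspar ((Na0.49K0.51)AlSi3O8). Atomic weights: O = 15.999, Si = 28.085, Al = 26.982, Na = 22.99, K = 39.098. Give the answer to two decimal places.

Molar mass of (Na0.49K0.51)AlSi3O8: 0.49×22.99 + 0.51×39.098 + 1×26.982 + 3×28.085 + 8×15.999 = 270.434 g/mol.
Mass of Na per formula unit: 0.49 × 22.99 = 11.265 g.
Weight fraction Na = 11.265 / 270.434 = 0.0417.

4.17 wt%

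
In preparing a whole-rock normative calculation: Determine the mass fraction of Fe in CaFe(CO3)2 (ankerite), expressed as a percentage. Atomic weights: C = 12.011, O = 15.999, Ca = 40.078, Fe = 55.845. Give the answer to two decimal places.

Formula mass = 1×40.078 + 1×55.845 + 2×12.011 + 6×15.999 = 215.939 g/mol, of which 55.845 g is Fe.
So Fe makes up 55.845/215.939 = 0.2586 of the mass, i.e. 25.86%.

25.86 wt%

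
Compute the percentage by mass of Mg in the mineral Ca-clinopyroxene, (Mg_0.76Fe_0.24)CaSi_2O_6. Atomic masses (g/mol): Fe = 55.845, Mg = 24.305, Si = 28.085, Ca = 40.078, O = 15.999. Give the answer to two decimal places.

M((Mg_0.76Fe_0.24)CaSi_2O_6) = 224.117 g/mol.
Mg contributes 0.76 × 24.305 = 18.472 g per mole.
18.472/224.117 = 0.0824 → 8.24%.

8.24 weight percent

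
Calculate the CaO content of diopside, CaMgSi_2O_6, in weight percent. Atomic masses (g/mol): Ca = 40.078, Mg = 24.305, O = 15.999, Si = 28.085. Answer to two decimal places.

M(CaMgSi_2O_6) = 216.547 g/mol; M(CaO) = 56.077 g/mol.
Moles CaO per formula unit = 1 Ca ÷ 1 = 1.0000.
CaO fraction = (1.0000 × 56.077) / 216.547 = 56.077/216.547 = 0.2590.

25.90 wt%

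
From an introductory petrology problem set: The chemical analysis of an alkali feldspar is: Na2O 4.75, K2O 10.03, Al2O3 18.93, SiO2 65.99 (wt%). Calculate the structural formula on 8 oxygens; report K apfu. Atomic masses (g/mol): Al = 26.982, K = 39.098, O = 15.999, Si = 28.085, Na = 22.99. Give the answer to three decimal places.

0.580 K apfu

4.75 wt% Na2O ÷ 61.979 g/mol = 0.07664 mol, giving 0.15328 Na and 0.07664 O.
10.03 wt% K2O ÷ 94.195 g/mol = 0.10648 mol, giving 0.21296 K and 0.10648 O.
18.93 wt% Al2O3 ÷ 101.961 g/mol = 0.18566 mol, giving 0.37132 Al and 0.55698 O.
65.99 wt% SiO2 ÷ 60.083 g/mol = 1.09831 mol, giving 1.09831 Si and 2.19662 O.
Oxygen sums to 2.93672; scaling by 8/2.93672 = 2.72413 puts the formula on 8 O.
K: 0.21296 × 2.72413 = 0.580 atoms per formula unit.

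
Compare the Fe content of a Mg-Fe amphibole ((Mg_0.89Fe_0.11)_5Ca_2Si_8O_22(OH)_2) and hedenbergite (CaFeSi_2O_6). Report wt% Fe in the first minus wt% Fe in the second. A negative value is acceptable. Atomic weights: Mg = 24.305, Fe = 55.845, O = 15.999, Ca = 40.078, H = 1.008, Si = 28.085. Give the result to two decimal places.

Fe in (Mg_0.89Fe_0.11)_5Ca_2Si_8O_22(OH)_2: molar mass 829.700 g/mol; 0.55×55.845 = 30.715 g → 3.70 wt%.
Fe in CaFeSi_2O_6: molar mass 248.087 g/mol; 1×55.845 = 55.845 g → 22.51 wt%.
Difference = 3.70 − 22.51 = -18.81 percentage points.

-18.81 percentage points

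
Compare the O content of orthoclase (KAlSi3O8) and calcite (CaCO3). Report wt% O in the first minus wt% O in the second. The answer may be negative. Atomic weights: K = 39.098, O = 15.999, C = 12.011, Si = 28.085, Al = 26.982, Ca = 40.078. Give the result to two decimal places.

-1.97 percentage points

M(KAlSi3O8) = 278.327 g/mol, so wt% O = 127.992/278.327 × 100 = 45.99%.
M(CaCO3) = 100.086 g/mol, so wt% O = 47.997/100.086 × 100 = 47.96%.
45.99 − 47.96 = -1.97 pp.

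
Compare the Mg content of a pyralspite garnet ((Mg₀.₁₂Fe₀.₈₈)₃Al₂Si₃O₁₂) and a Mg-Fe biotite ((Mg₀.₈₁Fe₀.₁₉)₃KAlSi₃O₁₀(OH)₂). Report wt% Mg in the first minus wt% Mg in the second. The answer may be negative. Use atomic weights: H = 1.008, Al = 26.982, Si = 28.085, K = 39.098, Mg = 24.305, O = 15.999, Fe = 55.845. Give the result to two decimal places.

-11.77 percentage points

Mg in (Mg₀.₁₂Fe₀.₈₈)₃Al₂Si₃O₁₂: molar mass 486.388 g/mol; 0.36×24.305 = 8.750 g → 1.80 wt%.
Mg in (Mg₀.₈₁Fe₀.₁₉)₃KAlSi₃O₁₀(OH)₂: molar mass 435.232 g/mol; 2.43×24.305 = 59.061 g → 13.57 wt%.
Difference = 1.80 − 13.57 = -11.77 percentage points.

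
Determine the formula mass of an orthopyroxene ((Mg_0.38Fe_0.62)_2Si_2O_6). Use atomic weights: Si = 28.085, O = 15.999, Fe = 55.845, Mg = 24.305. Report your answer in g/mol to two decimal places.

239.88 g/mol

M = 0.76·24.305 + 1.24·55.845 + 2·28.085 + 6·15.999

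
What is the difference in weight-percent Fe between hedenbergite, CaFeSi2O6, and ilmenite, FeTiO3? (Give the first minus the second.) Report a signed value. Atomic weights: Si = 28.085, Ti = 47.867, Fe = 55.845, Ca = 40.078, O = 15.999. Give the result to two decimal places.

-14.30 percentage points

M(CaFeSi2O6) = 248.087 g/mol, so wt% Fe = 55.845/248.087 × 100 = 22.51%.
M(FeTiO3) = 151.709 g/mol, so wt% Fe = 55.845/151.709 × 100 = 36.81%.
22.51 − 36.81 = -14.30 pp.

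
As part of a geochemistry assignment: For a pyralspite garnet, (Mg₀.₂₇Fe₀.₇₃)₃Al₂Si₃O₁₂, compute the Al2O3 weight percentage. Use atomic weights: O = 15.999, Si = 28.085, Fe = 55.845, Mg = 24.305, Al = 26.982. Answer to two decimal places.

Molar mass of (Mg₀.₂₇Fe₀.₇₃)₃Al₂Si₃O₁₂ = 0.81·24.305 + 2.19·55.845 + 2·26.982 + 3·28.085 + 12·15.999 = 472.195 g/mol.
Each formula unit contains 2 Al, equivalent to 2/2 = 1.0000 mol Al2O3.
M(Al2O3) = 2×26.982 + 3×15.999 = 101.961 g/mol.
Mass of Al2O3 per formula unit = 1.0000 × 101.961 = 101.961 g.
Al2O3 wt% = 101.961 / 472.195 × 100 = 21.59%.

21.59 wt%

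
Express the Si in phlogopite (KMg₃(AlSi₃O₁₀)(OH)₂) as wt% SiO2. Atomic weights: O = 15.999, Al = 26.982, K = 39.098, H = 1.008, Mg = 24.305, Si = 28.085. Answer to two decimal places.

43.20 wt%

Formula mass = 417.254 g/mol.
3 Si → 3.0000 mol SiO2 per formula unit; M(SiO2) = 60.083, so SiO2 mass = 180.249 g.
180.249/417.254 × 100 = 43.20 wt%.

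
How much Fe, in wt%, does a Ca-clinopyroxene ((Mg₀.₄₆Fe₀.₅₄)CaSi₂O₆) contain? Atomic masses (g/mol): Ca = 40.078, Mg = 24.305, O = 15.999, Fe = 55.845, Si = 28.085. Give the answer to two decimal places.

12.91 wt%

M((Mg₀.₄₆Fe₀.₅₄)CaSi₂O₆) = 233.579 g/mol.
Fe contributes 0.54 × 55.845 = 30.156 g per mole.
30.156/233.579 = 0.1291 → 12.91%.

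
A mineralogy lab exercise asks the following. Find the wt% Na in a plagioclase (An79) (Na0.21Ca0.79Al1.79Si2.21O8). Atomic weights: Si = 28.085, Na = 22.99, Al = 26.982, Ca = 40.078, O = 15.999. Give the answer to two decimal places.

Molar mass of Na0.21Ca0.79Al1.79Si2.21O8: 0.21×22.99 + 0.79×40.078 + 1.79×26.982 + 2.21×28.085 + 8×15.999 = 274.847 g/mol.
Mass of Na per formula unit: 0.21 × 22.99 = 4.828 g.
Weight fraction Na = 4.828 / 274.847 = 0.0176.

1.76 wt%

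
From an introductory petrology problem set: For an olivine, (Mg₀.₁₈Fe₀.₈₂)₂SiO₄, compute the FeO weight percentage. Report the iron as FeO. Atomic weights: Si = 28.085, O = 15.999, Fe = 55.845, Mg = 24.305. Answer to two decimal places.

Molar mass of (Mg₀.₁₈Fe₀.₈₂)₂SiO₄ = 0.36*24.305 + 1.64*55.845 + 1*28.085 + 4*15.999 = 192.417 g/mol.
Each formula unit contains 1.64 Fe, equivalent to 1.64/1 = 1.6400 mol FeO.
M(FeO) = 1×55.845 + 1×15.999 = 71.844 g/mol.
Mass of FeO per formula unit = 1.6400 × 71.844 = 117.824 g.
FeO wt% = 117.824 / 192.417 × 100 = 61.23%.

61.23 wt%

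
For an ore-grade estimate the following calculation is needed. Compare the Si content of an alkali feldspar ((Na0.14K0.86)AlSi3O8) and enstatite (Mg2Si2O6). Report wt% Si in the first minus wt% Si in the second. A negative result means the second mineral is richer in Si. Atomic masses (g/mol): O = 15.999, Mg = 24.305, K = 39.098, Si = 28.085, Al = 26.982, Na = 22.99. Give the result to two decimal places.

2.54 percentage points

Si in (Na0.14K0.86)AlSi3O8: molar mass 276.072 g/mol; 3×28.085 = 84.255 g → 30.52 wt%.
Si in Mg2Si2O6: molar mass 200.774 g/mol; 2×28.085 = 56.170 g → 27.98 wt%.
Difference = 30.52 − 27.98 = 2.54 percentage points.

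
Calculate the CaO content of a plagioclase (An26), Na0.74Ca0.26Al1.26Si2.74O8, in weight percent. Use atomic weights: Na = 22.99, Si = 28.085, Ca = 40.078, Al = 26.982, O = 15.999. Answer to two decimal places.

5.47 wt%

Formula mass = 266.375 g/mol.
0.26 Ca → 0.2600 mol CaO per formula unit; M(CaO) = 56.077, so CaO mass = 14.580 g.
14.580/266.375 × 100 = 5.47 wt%.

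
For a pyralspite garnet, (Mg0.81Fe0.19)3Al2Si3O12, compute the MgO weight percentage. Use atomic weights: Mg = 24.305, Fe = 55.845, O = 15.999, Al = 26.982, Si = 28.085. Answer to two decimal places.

23.26 wt%

M((Mg0.81Fe0.19)3Al2Si3O12) = 421.100 g/mol; M(MgO) = 40.304 g/mol.
Moles MgO per formula unit = 2.43 Mg ÷ 1 = 2.4300.
MgO fraction = (2.4300 × 40.304) / 421.100 = 97.939/421.100 = 0.2326.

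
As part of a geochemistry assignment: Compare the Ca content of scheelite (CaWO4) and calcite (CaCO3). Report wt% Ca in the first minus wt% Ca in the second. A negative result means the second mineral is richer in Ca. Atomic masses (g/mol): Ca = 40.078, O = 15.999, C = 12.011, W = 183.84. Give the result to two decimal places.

-26.12 percentage points

Ca in CaWO4: molar mass 287.914 g/mol; 1×40.078 = 40.078 g → 13.92 wt%.
Ca in CaCO3: molar mass 100.086 g/mol; 1×40.078 = 40.078 g → 40.04 wt%.
Difference = 13.92 − 40.04 = -26.12 percentage points.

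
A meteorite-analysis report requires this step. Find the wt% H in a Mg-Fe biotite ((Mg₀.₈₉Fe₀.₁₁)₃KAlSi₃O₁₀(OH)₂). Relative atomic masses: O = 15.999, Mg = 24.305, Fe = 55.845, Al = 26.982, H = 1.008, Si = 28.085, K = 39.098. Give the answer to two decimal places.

Formula mass = 2.67·24.305 + 0.33·55.845 + 1·39.098 + 1·26.982 + 3·28.085 + 12·15.999 + 2·1.008 = 427.662 g/mol, of which 2.016 g is H.
So H makes up 2.016/427.662 = 0.0047 of the mass, i.e. 0.47%.

0.47 wt%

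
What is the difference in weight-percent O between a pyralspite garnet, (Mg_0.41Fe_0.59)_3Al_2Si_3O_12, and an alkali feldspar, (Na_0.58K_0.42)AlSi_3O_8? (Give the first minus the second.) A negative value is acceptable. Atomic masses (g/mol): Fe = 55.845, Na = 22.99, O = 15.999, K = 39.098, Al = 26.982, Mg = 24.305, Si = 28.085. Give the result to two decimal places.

-5.75 percentage points

M((Mg_0.41Fe_0.59)_3Al_2Si_3O_12) = 458.948 g/mol, so wt% O = 191.988/458.948 × 100 = 41.83%.
M((Na_0.58K_0.42)AlSi_3O_8) = 268.984 g/mol, so wt% O = 127.992/268.984 × 100 = 47.58%.
41.83 − 47.58 = -5.75 pp.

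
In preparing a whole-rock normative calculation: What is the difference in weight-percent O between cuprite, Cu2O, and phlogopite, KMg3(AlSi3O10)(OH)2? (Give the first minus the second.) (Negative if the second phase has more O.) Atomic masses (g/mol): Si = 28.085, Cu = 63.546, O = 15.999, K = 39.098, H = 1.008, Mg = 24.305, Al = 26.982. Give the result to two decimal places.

M(Cu2O) = 143.091 g/mol, so wt% O = 15.999/143.091 × 100 = 11.18%.
M(KMg3(AlSi3O10)(OH)2) = 417.254 g/mol, so wt% O = 191.988/417.254 × 100 = 46.01%.
11.18 − 46.01 = -34.83 pp.

-34.83 percentage points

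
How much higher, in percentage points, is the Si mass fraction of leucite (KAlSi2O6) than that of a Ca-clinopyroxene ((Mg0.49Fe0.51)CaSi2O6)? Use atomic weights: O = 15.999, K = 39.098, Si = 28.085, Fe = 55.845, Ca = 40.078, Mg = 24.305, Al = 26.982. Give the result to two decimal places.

1.59 percentage points

First mineral: 56.170 g Si in 218.244 g formula = 25.74 wt% Si.
Second mineral: 56.170 g Si in 232.632 g formula = 24.15 wt% Si.
25.74% − 24.15% gives a difference of 1.59 percentage points.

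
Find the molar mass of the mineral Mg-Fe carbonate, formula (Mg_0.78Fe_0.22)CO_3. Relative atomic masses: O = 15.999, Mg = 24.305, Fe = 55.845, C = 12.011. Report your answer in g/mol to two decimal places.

The formula mass is the sum 0.78(24.305) + 0.22(55.845) + 1(12.011) + 3(15.999).

91.25 g/mol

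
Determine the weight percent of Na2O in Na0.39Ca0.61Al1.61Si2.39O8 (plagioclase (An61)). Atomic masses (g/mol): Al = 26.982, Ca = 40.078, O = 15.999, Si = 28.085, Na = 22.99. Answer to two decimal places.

4.44 wt%

Molar mass of Na0.39Ca0.61Al1.61Si2.39O8 = 0.39*22.99 + 0.61*40.078 + 1.61*26.982 + 2.39*28.085 + 8*15.999 = 271.970 g/mol.
Each formula unit contains 0.39 Na, equivalent to 0.39/2 = 0.1950 mol Na2O.
M(Na2O) = 2×22.99 + 1×15.999 = 61.979 g/mol.
Mass of Na2O per formula unit = 0.1950 × 61.979 = 12.086 g.
Na2O wt% = 12.086 / 271.970 × 100 = 4.44%.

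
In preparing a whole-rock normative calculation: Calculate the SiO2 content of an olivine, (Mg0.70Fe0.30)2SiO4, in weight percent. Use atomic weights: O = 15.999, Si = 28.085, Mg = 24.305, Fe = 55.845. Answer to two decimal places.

37.64 wt%

Formula mass = 159.615 g/mol.
1 Si → 1.0000 mol SiO2 per formula unit; M(SiO2) = 60.083, so SiO2 mass = 60.083 g.
60.083/159.615 × 100 = 37.64 wt%.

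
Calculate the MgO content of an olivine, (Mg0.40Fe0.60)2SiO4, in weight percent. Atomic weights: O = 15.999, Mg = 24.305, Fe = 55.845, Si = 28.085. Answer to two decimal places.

18.06 wt%

Formula mass = 178.539 g/mol.
0.80 Mg → 0.8000 mol MgO per formula unit; M(MgO) = 40.304, so MgO mass = 32.243 g.
32.243/178.539 × 100 = 18.06 wt%.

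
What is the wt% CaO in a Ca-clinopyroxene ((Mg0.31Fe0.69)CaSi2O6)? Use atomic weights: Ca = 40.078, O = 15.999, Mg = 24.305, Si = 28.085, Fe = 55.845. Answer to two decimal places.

Formula mass = 238.310 g/mol.
1 Ca → 1.0000 mol CaO per formula unit; M(CaO) = 56.077, so CaO mass = 56.077 g.
56.077/238.310 × 100 = 23.53 wt%.

23.53 wt%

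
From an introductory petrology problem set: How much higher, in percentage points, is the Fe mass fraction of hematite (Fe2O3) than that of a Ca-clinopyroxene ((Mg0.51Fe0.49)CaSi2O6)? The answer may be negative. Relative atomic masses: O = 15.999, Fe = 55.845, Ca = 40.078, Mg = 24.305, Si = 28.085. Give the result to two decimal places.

58.15 percentage points

First mineral: 111.690 g Fe in 159.687 g formula = 69.94 wt% Fe.
Second mineral: 27.364 g Fe in 232.002 g formula = 11.79 wt% Fe.
69.94% − 11.79% gives a difference of 58.15 percentage points.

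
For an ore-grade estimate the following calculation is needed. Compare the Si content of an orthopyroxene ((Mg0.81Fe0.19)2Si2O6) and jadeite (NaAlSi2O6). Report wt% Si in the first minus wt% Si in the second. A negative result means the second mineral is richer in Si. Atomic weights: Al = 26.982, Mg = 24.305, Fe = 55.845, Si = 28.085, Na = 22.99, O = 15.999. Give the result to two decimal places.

M((Mg0.81Fe0.19)2Si2O6) = 212.759 g/mol, so wt% Si = 56.170/212.759 × 100 = 26.40%.
M(NaAlSi2O6) = 202.136 g/mol, so wt% Si = 56.170/202.136 × 100 = 27.79%.
26.40 − 27.79 = -1.39 pp.

-1.39 percentage points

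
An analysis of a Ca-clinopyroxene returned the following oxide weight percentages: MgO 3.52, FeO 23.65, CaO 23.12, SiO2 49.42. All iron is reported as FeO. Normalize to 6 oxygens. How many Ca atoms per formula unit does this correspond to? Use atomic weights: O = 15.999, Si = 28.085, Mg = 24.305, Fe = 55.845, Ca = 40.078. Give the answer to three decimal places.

3.52 wt% MgO ÷ 40.304 g/mol = 0.08734 mol, giving 0.08734 Mg and 0.08734 O.
23.65 wt% FeO ÷ 71.844 g/mol = 0.32919 mol, giving 0.32919 Fe and 0.32919 O.
23.12 wt% CaO ÷ 56.077 g/mol = 0.41229 mol, giving 0.41229 Ca and 0.41229 O.
49.42 wt% SiO2 ÷ 60.083 g/mol = 0.82253 mol, giving 0.82253 Si and 1.64506 O.
Oxygen sums to 2.47388; scaling by 6/2.47388 = 2.42534 puts the formula on 6 O.
Ca: 0.41229 × 2.42534 = 1.000 atoms per formula unit.

1.000 Ca apfu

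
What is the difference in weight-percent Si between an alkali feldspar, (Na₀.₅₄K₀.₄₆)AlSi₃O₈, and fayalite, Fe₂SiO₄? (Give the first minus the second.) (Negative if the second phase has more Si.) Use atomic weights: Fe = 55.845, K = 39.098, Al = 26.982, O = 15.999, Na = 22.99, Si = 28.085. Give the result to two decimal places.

17.47 percentage points

First mineral: 84.255 g Si in 269.629 g formula = 31.25 wt% Si.
Second mineral: 28.085 g Si in 203.771 g formula = 13.78 wt% Si.
31.25% − 13.78% gives a difference of 17.47 percentage points.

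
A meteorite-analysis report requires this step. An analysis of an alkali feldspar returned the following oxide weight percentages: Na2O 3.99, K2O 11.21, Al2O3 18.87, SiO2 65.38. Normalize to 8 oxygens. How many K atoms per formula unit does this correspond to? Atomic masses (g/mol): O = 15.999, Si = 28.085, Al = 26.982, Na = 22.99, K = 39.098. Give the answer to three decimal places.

Na2O (M=61.979): mol = 0.06438; Na = 0.12876, O = 0.06438.
K2O (M=94.195): mol = 0.11901; K = 0.23802, O = 0.11901.
Al2O3 (M=101.961): mol = 0.18507; Al = 0.37014, O = 0.55521.
SiO2 (M=60.083): mol = 1.08816; Si = 1.08816, O = 2.17632.
ΣO = 2.91492; factor = 8/ΣO = 2.74450.
K apfu = 0.23802 × 2.74450 = 0.653.

0.653 K apfu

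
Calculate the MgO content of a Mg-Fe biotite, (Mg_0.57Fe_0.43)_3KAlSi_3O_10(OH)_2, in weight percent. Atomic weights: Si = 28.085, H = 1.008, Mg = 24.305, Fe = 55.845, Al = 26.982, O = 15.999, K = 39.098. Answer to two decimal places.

15.05 wt%

M((Mg_0.57Fe_0.43)_3KAlSi_3O_10(OH)_2) = 457.941 g/mol; M(MgO) = 40.304 g/mol.
Moles MgO per formula unit = 1.71 Mg ÷ 1 = 1.7100.
MgO fraction = (1.7100 × 40.304) / 457.941 = 68.920/457.941 = 0.1505.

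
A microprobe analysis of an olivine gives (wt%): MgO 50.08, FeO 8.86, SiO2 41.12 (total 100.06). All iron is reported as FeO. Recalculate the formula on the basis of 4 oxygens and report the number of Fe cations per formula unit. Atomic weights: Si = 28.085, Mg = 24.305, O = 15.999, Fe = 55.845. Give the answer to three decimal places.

MgO: 50.08/40.304 = 1.24256 mol → 1.24256 mol Mg, 1.24256 mol O.
FeO: 8.86/71.844 = 0.12332 mol → 0.12332 mol Fe, 0.12332 mol O.
SiO2: 41.12/60.083 = 0.68439 mol → 0.68439 mol Si, 1.36878 mol O.
Total oxygen = 2.73466 mol. Normalization factor = 4/2.73466 = 1.46270.
Fe per 4 O = 0.12332 × 1.46270 = 0.180.

0.180 Fe apfu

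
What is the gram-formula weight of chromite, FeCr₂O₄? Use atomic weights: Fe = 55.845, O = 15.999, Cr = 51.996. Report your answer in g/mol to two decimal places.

223.83 g/mol

Fe: 1 × 55.845 = 55.8450
Cr: 2 × 51.996 = 103.9920
O: 4 × 15.999 = 63.9960
Summing the contributions gives the formula mass.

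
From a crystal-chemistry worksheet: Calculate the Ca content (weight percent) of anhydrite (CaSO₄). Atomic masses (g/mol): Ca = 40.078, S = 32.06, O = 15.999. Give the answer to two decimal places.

29.44 weight percent

Formula mass = 1×40.078 + 1×32.06 + 4×15.999 = 136.134 g/mol, of which 40.078 g is Ca.
So Ca makes up 40.078/136.134 = 0.2944 of the mass, i.e. 29.44%.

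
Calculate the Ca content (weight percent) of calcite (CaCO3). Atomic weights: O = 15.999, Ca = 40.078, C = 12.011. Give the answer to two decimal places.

40.04 weight percent

M(CaCO3) = 100.086 g/mol.
Ca contributes 1 × 40.078 = 40.078 g per mole.
40.078/100.086 = 0.4004 → 40.04%.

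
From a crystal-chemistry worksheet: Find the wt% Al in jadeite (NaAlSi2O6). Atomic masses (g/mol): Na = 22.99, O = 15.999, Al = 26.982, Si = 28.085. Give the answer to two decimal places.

13.35 wt%

Molar mass of NaAlSi2O6: 1·22.99 + 1·26.982 + 2·28.085 + 6·15.999 = 202.136 g/mol.
Mass of Al per formula unit: 1 × 26.982 = 26.982 g.
Weight fraction Al = 26.982 / 202.136 = 0.1335.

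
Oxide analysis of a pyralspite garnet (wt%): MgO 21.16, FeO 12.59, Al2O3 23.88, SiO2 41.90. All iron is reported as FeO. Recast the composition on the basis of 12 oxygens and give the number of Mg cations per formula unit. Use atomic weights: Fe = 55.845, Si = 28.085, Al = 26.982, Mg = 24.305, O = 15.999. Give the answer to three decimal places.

2.252 Mg apfu

MgO (M=40.304): mol = 0.52501; Mg = 0.52501, O = 0.52501.
FeO (M=71.844): mol = 0.17524; Fe = 0.17524, O = 0.17524.
Al2O3 (M=101.961): mol = 0.23421; Al = 0.46842, O = 0.70263.
SiO2 (M=60.083): mol = 0.69737; Si = 0.69737, O = 1.39474.
ΣO = 2.79762; factor = 12/ΣO = 4.28936.
Mg apfu = 0.52501 × 4.28936 = 2.252.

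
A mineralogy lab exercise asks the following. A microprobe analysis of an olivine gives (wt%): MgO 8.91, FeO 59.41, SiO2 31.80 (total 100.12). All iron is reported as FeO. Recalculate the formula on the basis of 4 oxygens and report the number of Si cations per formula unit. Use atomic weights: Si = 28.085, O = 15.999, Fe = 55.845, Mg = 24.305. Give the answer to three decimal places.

1.005 Si apfu

8.91 wt% MgO ÷ 40.304 g/mol = 0.22107 mol, giving 0.22107 Mg and 0.22107 O.
59.41 wt% FeO ÷ 71.844 g/mol = 0.82693 mol, giving 0.82693 Fe and 0.82693 O.
31.80 wt% SiO2 ÷ 60.083 g/mol = 0.52927 mol, giving 0.52927 Si and 1.05854 O.
Oxygen sums to 2.10654; scaling by 4/2.10654 = 1.89885 puts the formula on 4 O.
Si: 0.52927 × 1.89885 = 1.005 atoms per formula unit.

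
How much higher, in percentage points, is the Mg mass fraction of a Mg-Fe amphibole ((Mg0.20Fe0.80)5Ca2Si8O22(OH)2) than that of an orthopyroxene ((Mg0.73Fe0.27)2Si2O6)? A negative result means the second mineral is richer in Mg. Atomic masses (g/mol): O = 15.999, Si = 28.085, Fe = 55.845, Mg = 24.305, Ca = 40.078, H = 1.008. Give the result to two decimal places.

First mineral: 24.305 g Mg in 938.513 g formula = 2.59 wt% Mg.
Second mineral: 35.485 g Mg in 217.806 g formula = 16.29 wt% Mg.
2.59% − 16.29% gives a difference of -13.70 percentage points.

-13.70 percentage points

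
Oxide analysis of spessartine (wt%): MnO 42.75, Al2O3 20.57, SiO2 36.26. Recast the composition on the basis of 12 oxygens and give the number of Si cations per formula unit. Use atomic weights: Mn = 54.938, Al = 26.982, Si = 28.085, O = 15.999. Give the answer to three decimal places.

MnO (M=70.937): mol = 0.60265; Mn = 0.60265, O = 0.60265.
Al2O3 (M=101.961): mol = 0.20174; Al = 0.40348, O = 0.60522.
SiO2 (M=60.083): mol = 0.60350; Si = 0.60350, O = 1.20700.
ΣO = 2.41487; factor = 12/ΣO = 4.96921.
Si apfu = 0.60350 × 4.96921 = 2.999.

2.999 Si apfu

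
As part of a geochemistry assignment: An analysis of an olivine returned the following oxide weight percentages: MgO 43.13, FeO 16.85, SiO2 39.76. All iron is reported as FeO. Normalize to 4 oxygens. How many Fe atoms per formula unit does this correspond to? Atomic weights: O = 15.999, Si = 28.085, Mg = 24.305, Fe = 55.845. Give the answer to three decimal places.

0.357 Fe apfu

MgO: 43.13/40.304 = 1.07012 mol → 1.07012 mol Mg, 1.07012 mol O.
FeO: 16.85/71.844 = 0.23454 mol → 0.23454 mol Fe, 0.23454 mol O.
SiO2: 39.76/60.083 = 0.66175 mol → 0.66175 mol Si, 1.32350 mol O.
Total oxygen = 2.62816 mol. Normalization factor = 4/2.62816 = 1.52198.
Fe per 4 O = 0.23454 × 1.52198 = 0.357.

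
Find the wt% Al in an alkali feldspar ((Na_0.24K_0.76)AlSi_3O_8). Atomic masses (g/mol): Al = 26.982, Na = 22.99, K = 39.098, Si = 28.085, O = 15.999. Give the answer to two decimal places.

9.83 weight percent

M((Na_0.24K_0.76)AlSi_3O_8) = 274.461 g/mol.
Al contributes 1 × 26.982 = 26.982 g per mole.
26.982/274.461 = 0.0983 → 9.83%.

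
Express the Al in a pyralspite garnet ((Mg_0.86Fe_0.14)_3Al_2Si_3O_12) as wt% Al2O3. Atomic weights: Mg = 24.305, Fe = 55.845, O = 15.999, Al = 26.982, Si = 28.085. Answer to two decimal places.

Molar mass of (Mg_0.86Fe_0.14)_3Al_2Si_3O_12 = 2.58*24.305 + 0.42*55.845 + 2*26.982 + 3*28.085 + 12*15.999 = 416.369 g/mol.
Each formula unit contains 2 Al, equivalent to 2/2 = 1.0000 mol Al2O3.
M(Al2O3) = 2×26.982 + 3×15.999 = 101.961 g/mol.
Mass of Al2O3 per formula unit = 1.0000 × 101.961 = 101.961 g.
Al2O3 wt% = 101.961 / 416.369 × 100 = 24.49%.

24.49 wt%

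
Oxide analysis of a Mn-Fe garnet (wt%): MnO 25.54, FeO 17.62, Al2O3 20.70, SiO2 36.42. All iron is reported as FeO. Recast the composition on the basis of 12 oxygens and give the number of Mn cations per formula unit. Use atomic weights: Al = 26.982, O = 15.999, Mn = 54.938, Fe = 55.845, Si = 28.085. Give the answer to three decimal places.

MnO: 25.54/70.937 = 0.36004 mol → 0.36004 mol Mn, 0.36004 mol O.
FeO: 17.62/71.844 = 0.24525 mol → 0.24525 mol Fe, 0.24525 mol O.
Al2O3: 20.70/101.961 = 0.20302 mol → 0.40604 mol Al, 0.60906 mol O.
SiO2: 36.42/60.083 = 0.60616 mol → 0.60616 mol Si, 1.21232 mol O.
Total oxygen = 2.42667 mol. Normalization factor = 12/2.42667 = 4.94505.
Mn per 12 O = 0.36004 × 4.94505 = 1.780.

1.780 Mn apfu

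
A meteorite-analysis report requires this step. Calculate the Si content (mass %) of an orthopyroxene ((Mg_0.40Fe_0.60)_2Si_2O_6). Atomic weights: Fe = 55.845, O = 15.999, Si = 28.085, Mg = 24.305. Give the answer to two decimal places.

Molar mass of (Mg_0.40Fe_0.60)_2Si_2O_6: 0.80*24.305 + 1.20*55.845 + 2*28.085 + 6*15.999 = 238.622 g/mol.
Mass of Si per formula unit: 2 × 28.085 = 56.170 g.
Weight fraction Si = 56.170 / 238.622 = 0.2354.

23.54 mass %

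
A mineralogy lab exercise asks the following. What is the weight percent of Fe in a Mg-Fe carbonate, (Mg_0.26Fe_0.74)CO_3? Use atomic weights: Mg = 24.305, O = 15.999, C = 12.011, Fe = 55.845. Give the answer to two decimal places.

Molar mass of (Mg_0.26Fe_0.74)CO_3: 0.26*24.305 + 0.74*55.845 + 1*12.011 + 3*15.999 = 107.653 g/mol.
Mass of Fe per formula unit: 0.74 × 55.845 = 41.325 g.
Weight fraction Fe = 41.325 / 107.653 = 0.3839.

38.39 mass %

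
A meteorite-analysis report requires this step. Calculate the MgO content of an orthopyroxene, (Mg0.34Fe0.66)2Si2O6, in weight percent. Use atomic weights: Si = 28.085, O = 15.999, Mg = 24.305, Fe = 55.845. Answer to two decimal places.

11.31 wt%

Molar mass of (Mg0.34Fe0.66)2Si2O6 = 0.68×24.305 + 1.32×55.845 + 2×28.085 + 6×15.999 = 242.407 g/mol.
Each formula unit contains 0.68 Mg, equivalent to 0.68/1 = 0.6800 mol MgO.
M(MgO) = 1×24.305 + 1×15.999 = 40.304 g/mol.
Mass of MgO per formula unit = 0.6800 × 40.304 = 27.407 g.
MgO wt% = 27.407 / 242.407 × 100 = 11.31%.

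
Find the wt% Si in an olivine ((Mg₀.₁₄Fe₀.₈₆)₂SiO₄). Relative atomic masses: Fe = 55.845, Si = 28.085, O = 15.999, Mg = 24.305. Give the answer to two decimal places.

M((Mg₀.₁₄Fe₀.₈₆)₂SiO₄) = 194.940 g/mol.
Si contributes 1 × 28.085 = 28.085 g per mole.
28.085/194.940 = 0.1441 → 14.41%.

14.41 wt%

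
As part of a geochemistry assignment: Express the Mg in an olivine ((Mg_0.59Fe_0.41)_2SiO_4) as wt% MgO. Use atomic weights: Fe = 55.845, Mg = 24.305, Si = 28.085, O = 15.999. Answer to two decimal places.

28.55 wt%

Molar mass of (Mg_0.59Fe_0.41)_2SiO_4 = 1.18*24.305 + 0.82*55.845 + 1*28.085 + 4*15.999 = 166.554 g/mol.
Each formula unit contains 1.18 Mg, equivalent to 1.18/1 = 1.1800 mol MgO.
M(MgO) = 1×24.305 + 1×15.999 = 40.304 g/mol.
Mass of MgO per formula unit = 1.1800 × 40.304 = 47.559 g.
MgO wt% = 47.559 / 166.554 × 100 = 28.55%.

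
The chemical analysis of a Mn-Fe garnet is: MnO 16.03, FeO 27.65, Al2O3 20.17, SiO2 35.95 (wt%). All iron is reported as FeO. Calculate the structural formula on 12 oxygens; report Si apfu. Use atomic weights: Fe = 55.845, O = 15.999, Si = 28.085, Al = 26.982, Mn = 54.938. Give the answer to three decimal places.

2.990 Si apfu

MnO (M=70.937): mol = 0.22598; Mn = 0.22598, O = 0.22598.
FeO (M=71.844): mol = 0.38486; Fe = 0.38486, O = 0.38486.
Al2O3 (M=101.961): mol = 0.19782; Al = 0.39564, O = 0.59346.
SiO2 (M=60.083): mol = 0.59834; Si = 0.59834, O = 1.19668.
ΣO = 2.40098; factor = 12/ΣO = 4.99796.
Si apfu = 0.59834 × 4.99796 = 2.990.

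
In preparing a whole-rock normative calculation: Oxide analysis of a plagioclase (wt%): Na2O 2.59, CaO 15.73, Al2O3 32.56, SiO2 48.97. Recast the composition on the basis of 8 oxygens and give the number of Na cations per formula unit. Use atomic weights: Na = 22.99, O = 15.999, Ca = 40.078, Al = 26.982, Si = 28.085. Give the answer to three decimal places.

0.230 Na apfu

2.59 wt% Na2O ÷ 61.979 g/mol = 0.04179 mol, giving 0.08358 Na and 0.04179 O.
15.73 wt% CaO ÷ 56.077 g/mol = 0.28051 mol, giving 0.28051 Ca and 0.28051 O.
32.56 wt% Al2O3 ÷ 101.961 g/mol = 0.31934 mol, giving 0.63868 Al and 0.95802 O.
48.97 wt% SiO2 ÷ 60.083 g/mol = 0.81504 mol, giving 0.81504 Si and 1.63008 O.
Oxygen sums to 2.91040; scaling by 8/2.91040 = 2.74876 puts the formula on 8 O.
Na: 0.08358 × 2.74876 = 0.230 atoms per formula unit.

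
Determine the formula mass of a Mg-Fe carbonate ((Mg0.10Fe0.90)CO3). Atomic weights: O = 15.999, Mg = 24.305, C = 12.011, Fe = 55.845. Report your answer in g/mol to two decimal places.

M = 0.10×24.305 + 0.90×55.845 + 1×12.011 + 3×15.999

112.70 g/mol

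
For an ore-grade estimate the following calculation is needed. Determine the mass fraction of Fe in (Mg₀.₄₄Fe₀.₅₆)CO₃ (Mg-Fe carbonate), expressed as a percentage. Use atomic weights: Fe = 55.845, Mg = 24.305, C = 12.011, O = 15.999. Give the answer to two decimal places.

Molar mass of (Mg₀.₄₄Fe₀.₅₆)CO₃: 0.44×24.305 + 0.56×55.845 + 1×12.011 + 3×15.999 = 101.975 g/mol.
Mass of Fe per formula unit: 0.56 × 55.845 = 31.273 g.
Weight fraction Fe = 31.273 / 101.975 = 0.3067.

30.67 weight percent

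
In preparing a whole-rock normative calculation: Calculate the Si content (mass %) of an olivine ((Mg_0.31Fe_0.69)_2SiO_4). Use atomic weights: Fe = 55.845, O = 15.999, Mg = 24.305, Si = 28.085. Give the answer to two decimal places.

Formula mass = 0.62*24.305 + 1.38*55.845 + 1*28.085 + 4*15.999 = 184.216 g/mol, of which 28.085 g is Si.
So Si makes up 28.085/184.216 = 0.1525 of the mass, i.e. 15.25%.

15.25 mass %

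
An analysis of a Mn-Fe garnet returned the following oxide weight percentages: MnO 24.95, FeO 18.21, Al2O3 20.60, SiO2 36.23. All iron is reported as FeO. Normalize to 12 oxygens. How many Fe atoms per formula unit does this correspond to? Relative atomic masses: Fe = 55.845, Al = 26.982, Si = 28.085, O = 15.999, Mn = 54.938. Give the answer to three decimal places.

1.258 Fe apfu

MnO (M=70.937): mol = 0.35172; Mn = 0.35172, O = 0.35172.
FeO (M=71.844): mol = 0.25347; Fe = 0.25347, O = 0.25347.
Al2O3 (M=101.961): mol = 0.20204; Al = 0.40408, O = 0.60612.
SiO2 (M=60.083): mol = 0.60300; Si = 0.60300, O = 1.20600.
ΣO = 2.41731; factor = 12/ΣO = 4.96420.
Fe apfu = 0.25347 × 4.96420 = 1.258.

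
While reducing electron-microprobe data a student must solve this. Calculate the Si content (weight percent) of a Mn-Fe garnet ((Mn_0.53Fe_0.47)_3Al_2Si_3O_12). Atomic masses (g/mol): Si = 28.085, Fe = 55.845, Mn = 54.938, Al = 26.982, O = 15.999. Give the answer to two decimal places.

M((Mn_0.53Fe_0.47)_3Al_2Si_3O_12) = 496.300 g/mol.
Si contributes 3 × 28.085 = 84.255 g per mole.
84.255/496.300 = 0.1698 → 16.98%.

16.98 weight percent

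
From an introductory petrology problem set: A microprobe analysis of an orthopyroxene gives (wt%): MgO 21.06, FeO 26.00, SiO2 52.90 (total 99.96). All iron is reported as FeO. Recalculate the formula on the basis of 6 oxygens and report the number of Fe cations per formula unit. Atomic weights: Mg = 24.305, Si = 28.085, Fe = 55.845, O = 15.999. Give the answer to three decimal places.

MgO: 21.06/40.304 = 0.52253 mol → 0.52253 mol Mg, 0.52253 mol O.
FeO: 26.00/71.844 = 0.36190 mol → 0.36190 mol Fe, 0.36190 mol O.
SiO2: 52.90/60.083 = 0.88045 mol → 0.88045 mol Si, 1.76090 mol O.
Total oxygen = 2.64533 mol. Normalization factor = 6/2.64533 = 2.26815.
Fe per 6 O = 0.36190 × 2.26815 = 0.821.

0.821 Fe apfu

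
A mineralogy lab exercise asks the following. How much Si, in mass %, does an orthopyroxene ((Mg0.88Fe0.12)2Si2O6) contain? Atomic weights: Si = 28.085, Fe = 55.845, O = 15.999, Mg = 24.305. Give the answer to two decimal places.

26.96 mass %

Molar mass of (Mg0.88Fe0.12)2Si2O6: 1.76·24.305 + 0.24·55.845 + 2·28.085 + 6·15.999 = 208.344 g/mol.
Mass of Si per formula unit: 2 × 28.085 = 56.170 g.
Weight fraction Si = 56.170 / 208.344 = 0.2696.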